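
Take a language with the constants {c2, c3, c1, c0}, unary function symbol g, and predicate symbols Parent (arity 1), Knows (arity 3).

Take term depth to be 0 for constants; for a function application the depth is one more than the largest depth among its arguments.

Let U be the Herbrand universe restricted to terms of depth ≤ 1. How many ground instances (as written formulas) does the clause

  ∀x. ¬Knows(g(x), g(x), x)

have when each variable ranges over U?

8

Ground terms of depth ≤ 1:
  Let N_k = |{terms of depth ≤ k}|. Then N_0 = 4 and N_k = 4 + N_{k-1} for k ≥ 1 (one summand per function symbol, arity giving the exponent).
  N_0 = 4
  N_1 = 4 + 4 = 8
  Explicitly: c2, c3, c1, c0, g(c2), g(c3), g(c1), g(c0).
So there are 8 ground terms available for substitution.
The body mentions the single quantified variable x; since ground terms form a free algebra, no two substitutions collapse to the same formula.
Number of ground instances = 8.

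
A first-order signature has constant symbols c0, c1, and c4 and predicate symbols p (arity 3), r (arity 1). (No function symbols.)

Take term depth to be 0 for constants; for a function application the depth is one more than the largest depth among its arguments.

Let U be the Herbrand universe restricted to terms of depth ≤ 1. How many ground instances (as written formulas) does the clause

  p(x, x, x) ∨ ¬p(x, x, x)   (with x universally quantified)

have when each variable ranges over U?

Ground terms of depth ≤ 1:
  With no function symbols every ground term is a constant, so there are exactly 3 ground terms at every depth bound.
  N_0 = 3
  N_1 = 3
  Explicitly: c0, c1, c4.
So there are 3 ground terms available for substitution.
The body mentions the single quantified variable x; since ground terms form a free algebra, no two substitutions collapse to the same formula.
Number of ground instances = 3.

3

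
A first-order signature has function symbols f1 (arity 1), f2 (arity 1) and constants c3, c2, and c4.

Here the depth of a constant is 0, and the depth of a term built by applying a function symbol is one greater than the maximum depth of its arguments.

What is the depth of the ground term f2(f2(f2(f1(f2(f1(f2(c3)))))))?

depth(f2(c3)) = 1 + depth(c3) = 1 + 0 = 1
depth(f1(f2(c3))) = 1 + depth(f2(c3)) = 1 + 1 = 2
depth(f2(f1(f2(c3)))) = 1 + depth(f1(f2(c3))) = 1 + 2 = 3
depth(f1(f2(f1(f2(c3))))) = 1 + depth(f2(f1(f2(c3)))) = 1 + 3 = 4
depth(f2(f1(f2(f1(f2(c3)))))) = 1 + depth(f1(f2(f1(f2(c3))))) = 1 + 4 = 5
depth(f2(f2(f1(f2(f1(f2(c3))))))) = 1 + depth(f2(f1(f2(f1(f2(c3)))))) = 1 + 5 = 6
depth(f2(f2(f2(f1(f2(f1(f2(c3)))))))) = 1 + depth(f2(f2(f1(f2(f1(f2(c3))))))) = 1 + 6 = 7

7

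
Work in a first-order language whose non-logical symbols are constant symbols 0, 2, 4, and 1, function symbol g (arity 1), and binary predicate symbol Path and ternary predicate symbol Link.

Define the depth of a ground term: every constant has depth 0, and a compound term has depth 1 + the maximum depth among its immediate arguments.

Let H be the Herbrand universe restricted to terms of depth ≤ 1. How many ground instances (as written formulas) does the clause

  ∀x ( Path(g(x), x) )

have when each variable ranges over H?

Ground terms of depth ≤ 1:
  Count level by level. With function symbols g/1, the terms of depth ≤ k are the 4 constants together with each function applied to depth-≤(k−1) tuples, so N_k = 4 + N_{k-1}.
  N_0 = 4
  N_1 = 4 + 4 = 8
  Explicitly: 0, 2, 4, 1, g(0), g(2), g(4), g(1).
So there are 8 ground terms available for substitution.
The variable x ranges independently over the available ground terms, and distinct assignments produce distinct instances.
Number of ground instances = 8.

8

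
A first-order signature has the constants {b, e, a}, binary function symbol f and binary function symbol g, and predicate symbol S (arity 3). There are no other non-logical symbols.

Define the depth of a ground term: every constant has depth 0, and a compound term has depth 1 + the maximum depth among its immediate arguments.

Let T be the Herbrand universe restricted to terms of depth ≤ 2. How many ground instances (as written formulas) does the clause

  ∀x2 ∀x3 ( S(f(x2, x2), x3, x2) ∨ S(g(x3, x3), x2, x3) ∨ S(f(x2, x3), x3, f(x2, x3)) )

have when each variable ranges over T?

Ground terms of depth ≤ 2:
  Let N_k = |{terms of depth ≤ k}|. Then N_0 = 3 and N_k = 3 + N_{k-1}^2 + N_{k-1}^2 for k ≥ 1 (one summand per function symbol, arity giving the exponent).
  N_0 = 3
  N_1 = 3 + 3^2 + 3^2 = 21
  N_2 = 3 + 21^2 + 21^2 = 885
So there are 885 ground terms available for substitution.
There are 2 variables to instantiate (x2, x3), each occurring in at least one literal, so different choices give different ground instances.
Number of ground instances = 885^2 = 783225.

783225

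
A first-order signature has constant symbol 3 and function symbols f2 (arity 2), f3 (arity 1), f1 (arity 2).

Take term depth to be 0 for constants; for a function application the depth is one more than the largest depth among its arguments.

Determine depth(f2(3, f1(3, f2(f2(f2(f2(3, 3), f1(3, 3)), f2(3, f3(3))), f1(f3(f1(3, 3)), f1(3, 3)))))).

depth(f2(3, 3)) = 1 + max(0, 0) = 1
depth(f1(3, 3)) = 1 + max(0, 0) = 1
depth(f2(f2(3, 3), f1(3, 3))) = 1 + max(1, 1) = 2
depth(f3(3)) = 1 + depth(3) = 1 + 0 = 1
depth(f2(3, f3(3))) = 1 + max(0, 1) = 2
depth(f2(f2(f2(3, 3), f1(3, 3)), f2(3, f3(3)))) = 1 + max(2, 2) = 3
depth(f3(f1(3, 3))) = 1 + depth(f1(3, 3)) = 1 + 1 = 2
depth(f1(f3(f1(3, 3)), f1(3, 3))) = 1 + max(2, 1) = 3
depth(f2(f2(f2(f2(3, 3), f1(3, 3)), f2(3, f3(3))), f1(f3(f1(3, 3)), f1(3, 3)))) = 1 + max(3, 3) = 4
depth(f1(3, f2(f2(f2(f2(3, 3), f1(3, 3)), f2(3, f3(3))), f1(f3(f1(3, 3)), f1(3, 3))))) = 1 + max(0, 4) = 5
depth(f2(3, f1(3, f2(f2(f2(f2(3, 3), f1(3, 3)), f2(3, f3(3))), f1(f3(f1(3, 3)), f1(3, 3)))))) = 1 + max(0, 5) = 6

6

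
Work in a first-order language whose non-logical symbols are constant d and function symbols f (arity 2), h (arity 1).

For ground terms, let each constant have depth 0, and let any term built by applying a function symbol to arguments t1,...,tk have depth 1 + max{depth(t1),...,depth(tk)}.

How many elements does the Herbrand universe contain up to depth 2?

If N_k denotes the number of depth-≤k ground terms, the 1 constant gives N_0 = 1, and each function symbol of arity r contributes N_{k-1}^r new terms at level k: N_k = 1 + N_{k-1}^2 + N_{k-1}.
N_0 = 1
N_1 = 1 + 1^2 + 1 = 3
N_2 = 1 + 3^2 + 3 = 13

13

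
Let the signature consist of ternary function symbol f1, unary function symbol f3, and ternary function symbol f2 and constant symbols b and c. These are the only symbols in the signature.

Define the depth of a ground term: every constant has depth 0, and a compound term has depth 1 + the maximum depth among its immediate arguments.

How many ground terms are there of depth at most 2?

16022

Let N_k = |{terms of depth ≤ k}|. Then N_0 = 2 and N_k = 2 + N_{k-1}^3 + N_{k-1} + N_{k-1}^3 for k ≥ 1 (one summand per function symbol, arity giving the exponent).
N_0 = 2
N_1 = 2 + 2^3 + 2 + 2^3 = 20
N_2 = 2 + 20^3 + 20 + 20^3 = 16022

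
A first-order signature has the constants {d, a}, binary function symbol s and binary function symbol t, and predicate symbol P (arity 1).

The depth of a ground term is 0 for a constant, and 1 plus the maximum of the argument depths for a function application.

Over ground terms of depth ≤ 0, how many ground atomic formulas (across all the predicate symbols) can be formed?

First count ground terms of depth ≤ 0.
Write N_k for the number of ground terms of depth ≤ k. A term of depth ≤ k is either a constant or a function symbol applied to arguments of depth ≤ k−1, so N_k = 2 + N_{k-1}^2 + N_{k-1}^2.
N_0 = 2
So |H| = 2.
For each predicate symbol, the number of ground atoms is |H| raised to its arity; summing:
  P: 2
Total ground atoms: 2.

2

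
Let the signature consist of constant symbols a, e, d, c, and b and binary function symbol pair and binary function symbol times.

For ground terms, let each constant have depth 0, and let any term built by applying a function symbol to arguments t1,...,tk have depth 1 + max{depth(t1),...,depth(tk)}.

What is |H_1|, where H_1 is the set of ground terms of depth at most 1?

55

Write N_k for the number of ground terms of depth ≤ k. A term of depth ≤ k is either a constant or a function symbol applied to arguments of depth ≤ k−1, so N_k = 5 + N_{k-1}^2 + N_{k-1}^2.
N_0 = 5
N_1 = 5 + 5^2 + 5^2 = 55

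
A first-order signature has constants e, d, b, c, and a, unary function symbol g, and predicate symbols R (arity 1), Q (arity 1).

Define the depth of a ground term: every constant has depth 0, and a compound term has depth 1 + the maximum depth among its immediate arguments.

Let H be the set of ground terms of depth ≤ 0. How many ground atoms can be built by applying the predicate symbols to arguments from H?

First count ground terms of depth ≤ 0.
Count level by level. With function symbols g/1, the terms of depth ≤ k are the 5 constants together with each function applied to depth-≤(k−1) tuples, so N_k = 5 + N_{k-1}.
N_0 = 5
Explicitly: e, d, b, c, a.
So |H| = 5.
A ground atom is a predicate applied to a tuple of terms from H, so the count is the sum over predicates of |H|^arity:
  R: 5;  Q: 5
Total ground atoms: 5 + 5 = 10.

10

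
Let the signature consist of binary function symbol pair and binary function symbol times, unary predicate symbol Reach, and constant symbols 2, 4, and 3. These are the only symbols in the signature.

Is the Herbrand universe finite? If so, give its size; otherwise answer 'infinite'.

The signature has at least one function symbol (pair, arity 2) and at least one constant (2).
Iterating pair gives infinitely many distinct ground terms: 2, pair(2, 2), pair(pair(2, 2), pair(2, 2)), ...
So the Herbrand universe is infinite.

infinite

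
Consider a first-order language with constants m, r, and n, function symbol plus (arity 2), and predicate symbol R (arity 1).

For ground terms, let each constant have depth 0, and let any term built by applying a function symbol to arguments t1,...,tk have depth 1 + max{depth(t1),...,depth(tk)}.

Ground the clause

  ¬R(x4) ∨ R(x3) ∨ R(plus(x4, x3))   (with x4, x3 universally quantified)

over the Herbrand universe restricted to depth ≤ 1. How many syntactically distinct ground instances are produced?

Ground terms of depth ≤ 1:
  Write N_k for the number of ground terms of depth ≤ k. A term of depth ≤ k is either a constant or a function symbol applied to arguments of depth ≤ k−1, so N_k = 3 + N_{k-1}^2.
  N_0 = 3
  N_1 = 3 + 3^2 = 12
So there are 12 ground terms available for substitution.
The body mentions every one of the 2 quantified variables; since ground terms form a free algebra, no two substitutions collapse to the same formula.
Number of ground instances = 12^2 = 144.

144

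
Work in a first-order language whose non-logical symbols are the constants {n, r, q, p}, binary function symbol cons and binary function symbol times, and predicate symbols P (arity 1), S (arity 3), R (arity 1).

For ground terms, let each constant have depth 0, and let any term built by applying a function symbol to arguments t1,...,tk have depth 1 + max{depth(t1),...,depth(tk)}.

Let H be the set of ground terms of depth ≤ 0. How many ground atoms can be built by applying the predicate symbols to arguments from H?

First count ground terms of depth ≤ 0.
Let N_k = |{terms of depth ≤ k}|. Then N_0 = 4 and N_k = 4 + N_{k-1}^2 + N_{k-1}^2 for k ≥ 1 (one summand per function symbol, arity giving the exponent).
N_0 = 4
Explicitly: n, r, q, p.
So |H| = 4.
For each predicate symbol, the number of ground atoms is |H| raised to its arity; summing:
  P: 4;  S: 4^3 = 64;  R: 4
Total ground atoms: 4 + 64 + 4 = 72.

72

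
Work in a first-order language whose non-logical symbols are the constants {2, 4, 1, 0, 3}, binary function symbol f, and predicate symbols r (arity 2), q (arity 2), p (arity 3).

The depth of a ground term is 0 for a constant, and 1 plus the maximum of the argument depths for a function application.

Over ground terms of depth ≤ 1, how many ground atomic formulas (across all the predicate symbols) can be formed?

28800

First count ground terms of depth ≤ 1.
Count level by level. With function symbols f/2, the terms of depth ≤ k are the 5 constants together with each function applied to depth-≤(k−1) tuples, so N_k = 5 + N_{k-1}^2.
N_0 = 5
N_1 = 5 + 5^2 = 30
So |H| = 30.
Ground atoms are formed by filling each argument slot of a predicate with a term from H, so an r-ary predicate gives |H|^r atoms:
  r: 30^2 = 900;  q: 30^2 = 900;  p: 30^3 = 27000
Total ground atoms: 900 + 900 + 27000 = 28800.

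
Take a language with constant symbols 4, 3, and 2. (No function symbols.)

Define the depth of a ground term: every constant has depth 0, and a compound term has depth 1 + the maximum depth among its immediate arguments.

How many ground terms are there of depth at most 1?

With no function symbols every ground term is a constant, so there are exactly 3 ground terms at every depth bound.
N_0 = 3
N_1 = 3

3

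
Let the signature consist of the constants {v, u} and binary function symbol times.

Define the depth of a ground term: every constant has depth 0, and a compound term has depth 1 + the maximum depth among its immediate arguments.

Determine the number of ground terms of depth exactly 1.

Let N_k = |{terms of depth ≤ k}|. Then N_0 = 2 and N_k = 2 + N_{k-1}^2 for k ≥ 1 (one summand per function symbol, arity giving the exponent).
N_0 = 2
N_1 = 2 + 2^2 = 6
Terms of depth exactly 1: N_1 − N_0 = 6 − 2 = 4.

4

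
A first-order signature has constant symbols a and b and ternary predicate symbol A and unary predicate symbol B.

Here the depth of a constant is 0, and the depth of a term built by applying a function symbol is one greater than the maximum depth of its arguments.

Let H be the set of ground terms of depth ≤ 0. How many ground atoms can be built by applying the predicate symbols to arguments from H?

10

First count ground terms of depth ≤ 0.
With no function symbols every ground term is a constant, so there are exactly 2 ground terms at every depth bound.
N_0 = 2
So |H| = 2.
Ground atoms are formed by filling each argument slot of a predicate with a term from H, so an r-ary predicate gives |H|^r atoms:
  A: 2^3 = 8;  B: 2
Total ground atoms: 8 + 2 = 10.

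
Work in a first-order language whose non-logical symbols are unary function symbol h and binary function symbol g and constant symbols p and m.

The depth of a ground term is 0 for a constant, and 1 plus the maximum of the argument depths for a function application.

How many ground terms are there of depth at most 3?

5552

If N_k denotes the number of depth-≤k ground terms, the 2 constants give N_0 = 2, and each function symbol of arity r contributes N_{k-1}^r new terms at level k: N_k = 2 + N_{k-1} + N_{k-1}^2.
N_0 = 2
N_1 = 2 + 2 + 2^2 = 8
N_2 = 2 + 8 + 8^2 = 74
N_3 = 2 + 74 + 74^2 = 5552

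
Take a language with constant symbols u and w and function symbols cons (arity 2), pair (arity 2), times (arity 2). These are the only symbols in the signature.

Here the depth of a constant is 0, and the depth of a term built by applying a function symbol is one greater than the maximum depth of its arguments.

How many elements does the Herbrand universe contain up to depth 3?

1044302

Write N_k for the number of ground terms of depth ≤ k. A term of depth ≤ k is either a constant or a function symbol applied to arguments of depth ≤ k−1, so N_k = 2 + N_{k-1}^2 + N_{k-1}^2 + N_{k-1}^2.
N_0 = 2
N_1 = 2 + 2^2 + 2^2 + 2^2 = 14
N_2 = 2 + 14^2 + 14^2 + 14^2 = 590
N_3 = 2 + 590^2 + 590^2 + 590^2 = 1044302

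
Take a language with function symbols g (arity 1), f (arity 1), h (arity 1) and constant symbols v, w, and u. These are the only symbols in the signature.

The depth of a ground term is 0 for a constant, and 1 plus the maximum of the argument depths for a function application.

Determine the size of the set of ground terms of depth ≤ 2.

39

Let N_k = |{terms of depth ≤ k}|. Then N_0 = 3 and N_k = 3 + N_{k-1} + N_{k-1} + N_{k-1} for k ≥ 1 (one summand per function symbol, arity giving the exponent).
N_0 = 3
N_1 = 3 + 3 + 3 + 3 = 12
N_2 = 3 + 12 + 12 + 12 = 39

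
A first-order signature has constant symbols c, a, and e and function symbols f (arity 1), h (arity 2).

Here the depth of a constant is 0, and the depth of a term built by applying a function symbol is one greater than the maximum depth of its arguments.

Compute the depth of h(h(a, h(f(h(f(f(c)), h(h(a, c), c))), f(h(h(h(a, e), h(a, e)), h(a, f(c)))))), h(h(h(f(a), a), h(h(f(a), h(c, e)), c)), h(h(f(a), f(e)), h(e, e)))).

depth(f(c)) = 1 + depth(c) = 1 + 0 = 1
depth(f(f(c))) = 1 + depth(f(c)) = 1 + 1 = 2
depth(h(a, c)) = 1 + max(0, 0) = 1
depth(h(h(a, c), c)) = 1 + max(1, 0) = 2
depth(h(f(f(c)), h(h(a, c), c))) = 1 + max(2, 2) = 3
depth(f(h(f(f(c)), h(h(a, c), c)))) = 1 + depth(h(f(f(c)), h(h(a, c), c))) = 1 + 3 = 4
depth(h(a, e)) = 1 + max(0, 0) = 1
depth(h(h(a, e), h(a, e))) = 1 + max(1, 1) = 2
depth(h(a, f(c))) = 1 + max(0, 1) = 2
depth(h(h(h(a, e), h(a, e)), h(a, f(c)))) = 1 + max(2, 2) = 3
depth(f(h(h(h(a, e), h(a, e)), h(a, f(c))))) = 1 + depth(h(h(h(a, e), h(a, e)), h(a, f(c)))) = 1 + 3 = 4
depth(h(f(h(f(f(c)), h(h(a, c), c))), f(h(h(h(a, e), h(a, e)), h(a, f(c)))))) = 1 + max(4, 4) = 5
depth(h(a, h(f(h(f(f(c)), h(h(a, c), c))), f(h(h(h(a, e), h(a, e)), h(a, f(c))))))) = 1 + max(0, 5) = 6
depth(f(a)) = 1 + depth(a) = 1 + 0 = 1
depth(h(f(a), a)) = 1 + max(1, 0) = 2
depth(h(c, e)) = 1 + max(0, 0) = 1
depth(h(f(a), h(c, e))) = 1 + max(1, 1) = 2
depth(h(h(f(a), h(c, e)), c)) = 1 + max(2, 0) = 3
depth(h(h(f(a), a), h(h(f(a), h(c, e)), c))) = 1 + max(2, 3) = 4
depth(f(e)) = 1 + depth(e) = 1 + 0 = 1
depth(h(f(a), f(e))) = 1 + max(1, 1) = 2
depth(h(e, e)) = 1 + max(0, 0) = 1
depth(h(h(f(a), f(e)), h(e, e))) = 1 + max(2, 1) = 3
depth(h(h(h(f(a), a), h(h(f(a), h(c, e)), c)), h(h(f(a), f(e)), h(e, e)))) = 1 + max(4, 3) = 5
depth(h(h(a, h(f(h(f(f(c)), h(h(a, c), c))), f(h(h(h(a, e), h(a, e)), h(a, f(c)))))), h(h(h(f(a), a), h(h(f(a), h(c, e)), c)), h(h(f(a), f(e)), h(e, e))))) = 1 + max(6, 5) = 7

7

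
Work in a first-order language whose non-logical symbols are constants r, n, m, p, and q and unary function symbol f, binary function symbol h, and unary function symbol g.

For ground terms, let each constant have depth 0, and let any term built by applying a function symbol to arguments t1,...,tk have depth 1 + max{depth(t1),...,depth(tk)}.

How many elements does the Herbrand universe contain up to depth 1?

40

Let N_k = |{terms of depth ≤ k}|. Then N_0 = 5 and N_k = 5 + N_{k-1} + N_{k-1}^2 + N_{k-1} for k ≥ 1 (one summand per function symbol, arity giving the exponent).
N_0 = 5
N_1 = 5 + 5 + 5^2 + 5 = 40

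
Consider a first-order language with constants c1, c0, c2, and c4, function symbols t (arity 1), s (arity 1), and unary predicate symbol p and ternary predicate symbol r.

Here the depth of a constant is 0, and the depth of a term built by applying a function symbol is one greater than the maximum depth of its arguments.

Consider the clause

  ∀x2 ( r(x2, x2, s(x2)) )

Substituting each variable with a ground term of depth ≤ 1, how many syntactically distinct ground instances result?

Ground terms of depth ≤ 1:
  Let N_k = |{terms of depth ≤ k}|. Then N_0 = 4 and N_k = 4 + N_{k-1} + N_{k-1} for k ≥ 1 (one summand per function symbol, arity giving the exponent).
  N_0 = 4
  N_1 = 4 + 4 + 4 = 12
  Explicitly: c1, c0, c2, c4, t(c1), t(c0), t(c2), t(c4), s(c1), s(c0), s(c2), s(c4).
So there are 12 ground terms available for substitution.
There is 1 variable to instantiate (x2),  occurring in at least one literal, so different choices give different ground instances.
Number of ground instances = 12.

12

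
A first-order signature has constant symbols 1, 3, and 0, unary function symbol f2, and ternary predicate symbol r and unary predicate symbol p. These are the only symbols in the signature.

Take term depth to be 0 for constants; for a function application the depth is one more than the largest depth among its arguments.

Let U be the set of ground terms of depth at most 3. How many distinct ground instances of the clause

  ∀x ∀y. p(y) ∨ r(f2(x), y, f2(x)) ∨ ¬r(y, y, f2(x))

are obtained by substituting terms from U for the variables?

Ground terms of depth ≤ 3:
  If N_k denotes the number of depth-≤k ground terms, the 3 constants give N_0 = 3, and each function symbol of arity r contributes N_{k-1}^r new terms at level k: N_k = 3 + N_{k-1}.
  N_0 = 3
  N_1 = 3 + 3 = 6
  N_2 = 3 + 6 = 9
  N_3 = 3 + 9 = 12
So there are 12 ground terms available for substitution.
There are 2 variables to instantiate (x, y), each occurring in at least one literal, so different choices give different ground instances.
Number of ground instances = 12^2 = 144.

144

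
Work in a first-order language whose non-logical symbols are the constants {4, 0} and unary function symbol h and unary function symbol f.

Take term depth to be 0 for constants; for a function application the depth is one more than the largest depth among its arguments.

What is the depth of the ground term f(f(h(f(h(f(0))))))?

6

depth(f(0)) = 1 + depth(0) = 1 + 0 = 1
depth(h(f(0))) = 1 + depth(f(0)) = 1 + 1 = 2
depth(f(h(f(0)))) = 1 + depth(h(f(0))) = 1 + 2 = 3
depth(h(f(h(f(0))))) = 1 + depth(f(h(f(0)))) = 1 + 3 = 4
depth(f(h(f(h(f(0)))))) = 1 + depth(h(f(h(f(0))))) = 1 + 4 = 5
depth(f(f(h(f(h(f(0))))))) = 1 + depth(f(h(f(h(f(0)))))) = 1 + 5 = 6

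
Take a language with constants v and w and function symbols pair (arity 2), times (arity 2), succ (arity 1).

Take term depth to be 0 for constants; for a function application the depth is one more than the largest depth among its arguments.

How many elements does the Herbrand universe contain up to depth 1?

12

If N_k denotes the number of depth-≤k ground terms, the 2 constants give N_0 = 2, and each function symbol of arity r contributes N_{k-1}^r new terms at level k: N_k = 2 + N_{k-1}^2 + N_{k-1}^2 + N_{k-1}.
N_0 = 2
N_1 = 2 + 2^2 + 2^2 + 2 = 12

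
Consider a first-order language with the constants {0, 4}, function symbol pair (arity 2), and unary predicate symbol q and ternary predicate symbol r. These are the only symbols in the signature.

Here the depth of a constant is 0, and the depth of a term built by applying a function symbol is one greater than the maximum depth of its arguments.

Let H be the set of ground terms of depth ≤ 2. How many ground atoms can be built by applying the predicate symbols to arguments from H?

54910

First count ground terms of depth ≤ 2.
Let N_k count ground terms of depth at most k. Each non-constant term of depth ≤ k is some function symbol applied to depth-≤(k−1) arguments, giving N_k = 2 + N_{k-1}^2.
N_0 = 2
N_1 = 2 + 2^2 = 6
N_2 = 2 + 6^2 = 38
So |H| = 38.
A ground atom is a predicate applied to a tuple of terms from H, so the count is the sum over predicates of |H|^arity:
  q: 38;  r: 38^3 = 54872
Total ground atoms: 38 + 54872 = 54910.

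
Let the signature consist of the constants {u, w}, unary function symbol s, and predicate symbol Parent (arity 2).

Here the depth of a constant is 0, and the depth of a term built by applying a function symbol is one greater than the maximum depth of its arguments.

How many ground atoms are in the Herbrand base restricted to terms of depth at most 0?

4

First count ground terms of depth ≤ 0.
Count level by level. With function symbols s/1, the terms of depth ≤ k are the 2 constants together with each function applied to depth-≤(k−1) tuples, so N_k = 2 + N_{k-1}.
N_0 = 2
Explicitly: u, w.
So |H| = 2.
Ground atoms are formed by filling each argument slot of a predicate with a term from H, so an r-ary predicate gives |H|^r atoms:
  Parent: 2^2 = 4
Total ground atoms: 4.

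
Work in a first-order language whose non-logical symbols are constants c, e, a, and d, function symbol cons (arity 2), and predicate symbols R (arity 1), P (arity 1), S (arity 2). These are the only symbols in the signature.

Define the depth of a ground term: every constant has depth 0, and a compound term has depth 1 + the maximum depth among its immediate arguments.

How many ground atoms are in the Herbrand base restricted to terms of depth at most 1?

440

First count ground terms of depth ≤ 1.
Count level by level. With function symbols cons/2, the terms of depth ≤ k are the 4 constants together with each function applied to depth-≤(k−1) tuples, so N_k = 4 + N_{k-1}^2.
N_0 = 4
N_1 = 4 + 4^2 = 20
So |H| = 20.
Each predicate of arity r yields |H|^r ground atoms (one per choice of an r-tuple from H):
  R: 20;  P: 20;  S: 20^2 = 400
Total ground atoms: 20 + 20 + 400 = 440.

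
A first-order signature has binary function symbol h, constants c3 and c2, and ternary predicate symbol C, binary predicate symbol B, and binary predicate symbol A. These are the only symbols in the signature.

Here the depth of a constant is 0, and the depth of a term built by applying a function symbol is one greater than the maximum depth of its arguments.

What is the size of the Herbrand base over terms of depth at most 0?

First count ground terms of depth ≤ 0.
Write N_k for the number of ground terms of depth ≤ k. A term of depth ≤ k is either a constant or a function symbol applied to arguments of depth ≤ k−1, so N_k = 2 + N_{k-1}^2.
N_0 = 2
Explicitly: c3, c2.
So |H| = 2.
Ground atoms are formed by filling each argument slot of a predicate with a term from H, so an r-ary predicate gives |H|^r atoms:
  C: 2^3 = 8;  B: 2^2 = 4;  A: 2^2 = 4
Total ground atoms: 8 + 4 + 4 = 16.

16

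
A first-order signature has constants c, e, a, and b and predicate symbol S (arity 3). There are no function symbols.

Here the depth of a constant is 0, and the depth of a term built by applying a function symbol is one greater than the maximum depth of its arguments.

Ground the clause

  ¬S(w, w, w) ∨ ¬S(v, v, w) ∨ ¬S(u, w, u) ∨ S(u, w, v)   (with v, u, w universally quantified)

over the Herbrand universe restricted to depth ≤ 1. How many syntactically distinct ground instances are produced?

64

Ground terms of depth ≤ 1:
  With no function symbols every ground term is a constant, so there are exactly 4 ground terms at every depth bound.
  N_0 = 4
  N_1 = 4
  Explicitly: c, e, a, b.
So there are 4 ground terms available for substitution.
There are 3 variables to instantiate (v, u, w), each occurring in at least one literal, so different choices give different ground instances.
Number of ground instances = 4^3 = 64.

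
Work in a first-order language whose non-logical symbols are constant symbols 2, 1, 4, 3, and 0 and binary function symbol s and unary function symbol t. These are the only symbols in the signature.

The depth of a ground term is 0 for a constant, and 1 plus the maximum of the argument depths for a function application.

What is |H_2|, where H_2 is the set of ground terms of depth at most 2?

1265

Let N_k count ground terms of depth at most k. Each non-constant term of depth ≤ k is some function symbol applied to depth-≤(k−1) arguments, giving N_k = 5 + N_{k-1}^2 + N_{k-1}.
N_0 = 5
N_1 = 5 + 5^2 + 5 = 35
N_2 = 5 + 35^2 + 35 = 1265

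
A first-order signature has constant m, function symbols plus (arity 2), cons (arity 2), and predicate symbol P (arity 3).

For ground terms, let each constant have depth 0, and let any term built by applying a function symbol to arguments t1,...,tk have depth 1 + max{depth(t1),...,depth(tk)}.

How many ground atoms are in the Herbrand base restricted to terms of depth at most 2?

First count ground terms of depth ≤ 2.
Let N_k = |{terms of depth ≤ k}|. Then N_0 = 1 and N_k = 1 + N_{k-1}^2 + N_{k-1}^2 for k ≥ 1 (one summand per function symbol, arity giving the exponent).
N_0 = 1
N_1 = 1 + 1^2 + 1^2 = 3
N_2 = 1 + 3^2 + 3^2 = 19
So |H| = 19.
For each predicate symbol, the number of ground atoms is |H| raised to its arity; summing:
  P: 19^3 = 6859
Total ground atoms: 6859.

6859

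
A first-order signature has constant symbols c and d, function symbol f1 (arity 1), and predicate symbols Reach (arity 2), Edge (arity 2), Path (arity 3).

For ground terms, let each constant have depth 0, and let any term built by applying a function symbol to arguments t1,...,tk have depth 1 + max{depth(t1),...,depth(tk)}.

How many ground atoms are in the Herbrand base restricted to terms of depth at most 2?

288

First count ground terms of depth ≤ 2.
If N_k denotes the number of depth-≤k ground terms, the 2 constants give N_0 = 2, and each function symbol of arity r contributes N_{k-1}^r new terms at level k: N_k = 2 + N_{k-1}.
N_0 = 2
N_1 = 2 + 2 = 4
N_2 = 2 + 4 = 6
Explicitly: c, d, f1(c), f1(d), f1(f1(c)), f1(f1(d)).
So |H| = 6.
A ground atom is a predicate applied to a tuple of terms from H, so the count is the sum over predicates of |H|^arity:
  Reach: 6^2 = 36;  Edge: 6^2 = 36;  Path: 6^3 = 216
Total ground atoms: 36 + 36 + 216 = 288.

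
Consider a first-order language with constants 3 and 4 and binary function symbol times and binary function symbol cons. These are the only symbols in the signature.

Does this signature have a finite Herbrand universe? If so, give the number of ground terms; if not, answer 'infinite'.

The signature has at least one function symbol (times, arity 2) and at least one constant (3).
Iterating times gives infinitely many distinct ground terms: 3, times(3, 3), times(times(3, 3), times(3, 3)), ...
So the Herbrand universe is infinite.

infinite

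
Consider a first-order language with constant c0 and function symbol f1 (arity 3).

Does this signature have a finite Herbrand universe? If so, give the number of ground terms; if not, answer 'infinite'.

The signature has at least one function symbol (f1, arity 3) and at least one constant (c0).
Iterating f1 gives infinitely many distinct ground terms: c0, f1(c0, c0, c0), f1(f1(c0, c0, c0), f1(c0, c0, c0), f1(c0, c0, c0)), ...
So the Herbrand universe is infinite.

infinite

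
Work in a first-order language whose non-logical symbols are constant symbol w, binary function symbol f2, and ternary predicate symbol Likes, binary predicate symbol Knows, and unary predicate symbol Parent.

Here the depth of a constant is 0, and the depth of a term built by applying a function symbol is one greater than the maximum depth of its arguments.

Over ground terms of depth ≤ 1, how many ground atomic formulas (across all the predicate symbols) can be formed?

14

First count ground terms of depth ≤ 1.
Let N_k count ground terms of depth at most k. Each non-constant term of depth ≤ k is some function symbol applied to depth-≤(k−1) arguments, giving N_k = 1 + N_{k-1}^2.
N_0 = 1
N_1 = 1 + 1^2 = 2
Explicitly: w, f2(w, w).
So |H| = 2.
Each predicate of arity r yields |H|^r ground atoms (one per choice of an r-tuple from H):
  Likes: 2^3 = 8;  Knows: 2^2 = 4;  Parent: 2
Total ground atoms: 8 + 4 + 2 = 14.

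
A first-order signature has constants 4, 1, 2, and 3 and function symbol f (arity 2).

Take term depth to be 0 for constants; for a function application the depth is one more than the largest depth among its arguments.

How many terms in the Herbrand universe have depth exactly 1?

Let N_k count ground terms of depth at most k. Each non-constant term of depth ≤ k is some function symbol applied to depth-≤(k−1) arguments, giving N_k = 4 + N_{k-1}^2.
N_0 = 4
N_1 = 4 + 4^2 = 20
Terms of depth exactly 1: N_1 − N_0 = 20 − 4 = 16.

16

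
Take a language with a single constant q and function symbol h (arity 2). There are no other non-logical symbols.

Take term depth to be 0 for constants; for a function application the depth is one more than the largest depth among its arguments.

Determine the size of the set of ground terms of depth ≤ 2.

Let N_k = |{terms of depth ≤ k}|. Then N_0 = 1 and N_k = 1 + N_{k-1}^2 for k ≥ 1 (one summand per function symbol, arity giving the exponent).
N_0 = 1
N_1 = 1 + 1^2 = 2
N_2 = 1 + 2^2 = 5
Explicitly: q, h(q, q), h(q, h(q, q)), h(h(q, q), q), h(h(q, q), h(q, q)).

5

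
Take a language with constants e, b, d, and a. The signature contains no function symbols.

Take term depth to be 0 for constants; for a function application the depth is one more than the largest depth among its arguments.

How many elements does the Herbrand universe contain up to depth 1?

4

With no function symbols every ground term is a constant, so there are exactly 4 ground terms at every depth bound.
N_0 = 4
N_1 = 4
Explicitly: e, b, d, a.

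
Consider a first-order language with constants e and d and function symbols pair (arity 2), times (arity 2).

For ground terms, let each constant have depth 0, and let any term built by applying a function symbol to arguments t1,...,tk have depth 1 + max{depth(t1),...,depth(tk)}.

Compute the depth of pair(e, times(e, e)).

depth(times(e, e)) = 1 + max(0, 0) = 1
depth(pair(e, times(e, e))) = 1 + max(0, 1) = 2

2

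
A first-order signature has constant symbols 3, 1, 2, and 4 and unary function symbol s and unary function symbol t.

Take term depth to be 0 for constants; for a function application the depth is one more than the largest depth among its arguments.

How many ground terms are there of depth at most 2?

28

Let N_k count ground terms of depth at most k. Each non-constant term of depth ≤ k is some function symbol applied to depth-≤(k−1) arguments, giving N_k = 4 + N_{k-1} + N_{k-1}.
N_0 = 4
N_1 = 4 + 4 + 4 = 12
N_2 = 4 + 12 + 12 = 28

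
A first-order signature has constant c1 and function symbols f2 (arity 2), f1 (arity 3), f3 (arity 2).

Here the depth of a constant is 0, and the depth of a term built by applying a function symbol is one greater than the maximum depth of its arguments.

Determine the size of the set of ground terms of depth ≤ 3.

Write N_k for the number of ground terms of depth ≤ k. A term of depth ≤ k is either a constant or a function symbol applied to arguments of depth ≤ k−1, so N_k = 1 + N_{k-1}^2 + N_{k-1}^3 + N_{k-1}^2.
N_0 = 1
N_1 = 1 + 1^2 + 1^3 + 1^2 = 4
N_2 = 1 + 4^2 + 4^3 + 4^2 = 97
N_3 = 1 + 97^2 + 97^3 + 97^2 = 931492

931492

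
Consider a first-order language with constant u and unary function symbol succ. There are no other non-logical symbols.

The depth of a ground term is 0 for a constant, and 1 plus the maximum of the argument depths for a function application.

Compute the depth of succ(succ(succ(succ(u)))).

depth(succ(u)) = 1 + depth(u) = 1 + 0 = 1
depth(succ(succ(u))) = 1 + depth(succ(u)) = 1 + 1 = 2
depth(succ(succ(succ(u)))) = 1 + depth(succ(succ(u))) = 1 + 2 = 3
depth(succ(succ(succ(succ(u))))) = 1 + depth(succ(succ(succ(u)))) = 1 + 3 = 4

4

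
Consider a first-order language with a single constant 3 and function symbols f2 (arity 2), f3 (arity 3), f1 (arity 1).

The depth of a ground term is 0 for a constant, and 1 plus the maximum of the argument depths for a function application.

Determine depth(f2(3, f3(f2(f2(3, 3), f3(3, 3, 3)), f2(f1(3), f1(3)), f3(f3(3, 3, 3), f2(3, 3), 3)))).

depth(f2(3, 3)) = 1 + max(0, 0) = 1
depth(f3(3, 3, 3)) = 1 + max(0, 0, 0) = 1
depth(f2(f2(3, 3), f3(3, 3, 3))) = 1 + max(1, 1) = 2
depth(f1(3)) = 1 + depth(3) = 1 + 0 = 1
depth(f2(f1(3), f1(3))) = 1 + max(1, 1) = 2
depth(f3(f3(3, 3, 3), f2(3, 3), 3)) = 1 + max(1, 1, 0) = 2
depth(f3(f2(f2(3, 3), f3(3, 3, 3)), f2(f1(3), f1(3)), f3(f3(3, 3, 3), f2(3, 3), 3))) = 1 + max(2, 2, 2) = 3
depth(f2(3, f3(f2(f2(3, 3), f3(3, 3, 3)), f2(f1(3), f1(3)), f3(f3(3, 3, 3), f2(3, 3), 3)))) = 1 + max(0, 3) = 4

4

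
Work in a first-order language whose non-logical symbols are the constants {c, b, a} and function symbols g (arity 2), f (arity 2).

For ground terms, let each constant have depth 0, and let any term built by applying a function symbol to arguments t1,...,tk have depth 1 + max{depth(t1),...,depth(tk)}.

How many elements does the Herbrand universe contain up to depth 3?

Write N_k for the number of ground terms of depth ≤ k. A term of depth ≤ k is either a constant or a function symbol applied to arguments of depth ≤ k−1, so N_k = 3 + N_{k-1}^2 + N_{k-1}^2.
N_0 = 3
N_1 = 3 + 3^2 + 3^2 = 21
N_2 = 3 + 21^2 + 21^2 = 885
N_3 = 3 + 885^2 + 885^2 = 1566453

1566453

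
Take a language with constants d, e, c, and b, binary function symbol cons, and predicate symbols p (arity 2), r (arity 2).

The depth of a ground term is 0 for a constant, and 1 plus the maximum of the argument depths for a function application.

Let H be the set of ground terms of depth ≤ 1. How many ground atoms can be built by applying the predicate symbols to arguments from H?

800

First count ground terms of depth ≤ 1.
If N_k denotes the number of depth-≤k ground terms, the 4 constants give N_0 = 4, and each function symbol of arity r contributes N_{k-1}^r new terms at level k: N_k = 4 + N_{k-1}^2.
N_0 = 4
N_1 = 4 + 4^2 = 20
So |H| = 20.
For each predicate symbol, the number of ground atoms is |H| raised to its arity; summing:
  p: 20^2 = 400;  r: 20^2 = 400
Total ground atoms: 400 + 400 = 800.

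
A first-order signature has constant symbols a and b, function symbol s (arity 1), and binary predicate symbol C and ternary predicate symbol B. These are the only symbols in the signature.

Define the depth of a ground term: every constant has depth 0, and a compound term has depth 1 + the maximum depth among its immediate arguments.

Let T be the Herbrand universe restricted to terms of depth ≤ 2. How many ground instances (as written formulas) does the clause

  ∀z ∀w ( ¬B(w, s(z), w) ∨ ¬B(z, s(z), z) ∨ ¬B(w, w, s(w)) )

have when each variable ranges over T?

36

Ground terms of depth ≤ 2:
  Let N_k count ground terms of depth at most k. Each non-constant term of depth ≤ k is some function symbol applied to depth-≤(k−1) arguments, giving N_k = 2 + N_{k-1}.
  N_0 = 2
  N_1 = 2 + 2 = 4
  N_2 = 2 + 4 = 6
  Explicitly: a, b, s(a), s(b), s(s(a)), s(s(b)).
So there are 6 ground terms available for substitution.
Each of z, w ranges independently over the available ground terms, and distinct assignments produce distinct instances.
Number of ground instances = 6^2 = 36.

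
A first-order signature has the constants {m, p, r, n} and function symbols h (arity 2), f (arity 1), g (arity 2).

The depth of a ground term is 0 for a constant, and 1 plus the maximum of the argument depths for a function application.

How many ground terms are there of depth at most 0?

If N_k denotes the number of depth-≤k ground terms, the 4 constants give N_0 = 4, and each function symbol of arity r contributes N_{k-1}^r new terms at level k: N_k = 4 + N_{k-1}^2 + N_{k-1} + N_{k-1}^2.
N_0 = 4

4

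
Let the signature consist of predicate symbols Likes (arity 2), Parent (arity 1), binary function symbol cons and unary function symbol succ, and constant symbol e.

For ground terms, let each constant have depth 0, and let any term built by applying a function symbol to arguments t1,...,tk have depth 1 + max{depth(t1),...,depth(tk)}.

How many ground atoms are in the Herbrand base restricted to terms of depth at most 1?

12

First count ground terms of depth ≤ 1.
Count level by level. With function symbols cons/2, succ/1, the terms of depth ≤ k are the 1 constant together with each function applied to depth-≤(k−1) tuples, so N_k = 1 + N_{k-1}^2 + N_{k-1}.
N_0 = 1
N_1 = 1 + 1^2 + 1 = 3
Explicitly: e, cons(e, e), succ(e).
So |H| = 3.
A ground atom is a predicate applied to a tuple of terms from H, so the count is the sum over predicates of |H|^arity:
  Likes: 3^2 = 9;  Parent: 3
Total ground atoms: 9 + 3 = 12.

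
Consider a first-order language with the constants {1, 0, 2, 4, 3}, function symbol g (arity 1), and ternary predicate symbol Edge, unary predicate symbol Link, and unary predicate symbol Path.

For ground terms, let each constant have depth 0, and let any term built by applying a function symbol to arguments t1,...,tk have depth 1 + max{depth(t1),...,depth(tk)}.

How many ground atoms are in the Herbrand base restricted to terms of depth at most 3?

First count ground terms of depth ≤ 3.
If N_k denotes the number of depth-≤k ground terms, the 5 constants give N_0 = 5, and each function symbol of arity r contributes N_{k-1}^r new terms at level k: N_k = 5 + N_{k-1}.
N_0 = 5
N_1 = 5 + 5 = 10
N_2 = 5 + 10 = 15
N_3 = 5 + 15 = 20
So |H| = 20.
For each predicate symbol, the number of ground atoms is |H| raised to its arity; summing:
  Edge: 20^3 = 8000;  Link: 20;  Path: 20
Total ground atoms: 8000 + 20 + 20 = 8040.

8040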